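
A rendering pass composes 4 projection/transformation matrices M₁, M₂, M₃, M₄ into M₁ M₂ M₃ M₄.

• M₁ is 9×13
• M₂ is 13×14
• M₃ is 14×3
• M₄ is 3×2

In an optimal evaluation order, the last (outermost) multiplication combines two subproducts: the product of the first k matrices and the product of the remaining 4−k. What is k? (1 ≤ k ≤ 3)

1

Adjacent pairs: M₁M₂ = 9·13·14 = 1638; M₂M₃ = 13·14·3 = 546; M₃M₄ = 14·3·2 = 84.
Length 3: M₁..M₃: k=1: 0+546+9·13·3=897; k=2: 1638+0+9·14·3=2016 → min 897 | M₂..M₄: k=2: 0+84+13·14·2=448; k=3: 546+0+13·3·2=624 → min 448.
Top-level splits: k=1: (M₁..M₁)·(M₂..M₄) → 0+448+9·13·2 = 682; k=2: (M₁..M₂)·(M₃..M₄) → 1638+84+9·14·2 = 1974; k=3: (M₁..M₃)·(M₄..M₄) → 897+0+9·3·2 = 951.
Best split is after M₁, i.e. k = 1.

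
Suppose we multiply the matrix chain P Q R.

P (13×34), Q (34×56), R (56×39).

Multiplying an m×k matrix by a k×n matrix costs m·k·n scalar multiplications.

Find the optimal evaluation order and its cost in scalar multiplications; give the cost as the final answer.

(P (Q R)): cost 91494.
((P Q) R): cost 53144.
Optimal: ((P Q) R) with cost 53144.

53144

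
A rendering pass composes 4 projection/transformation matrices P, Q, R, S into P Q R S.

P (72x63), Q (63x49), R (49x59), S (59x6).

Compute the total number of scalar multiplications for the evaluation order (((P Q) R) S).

(P Q): 72×63 by 63×49 → 72×49, cost 72·63·49 = 222264
((P Q) R): 72×49 by 49×59 → 72×59, cost 72·49·59 = 208152; cumulative 430416
(((P Q) R) S): 72×59 by 59×6 → 72×6, cost 72·59·6 = 25488; cumulative 455904
Total: 455904 scalar multiplications.

455904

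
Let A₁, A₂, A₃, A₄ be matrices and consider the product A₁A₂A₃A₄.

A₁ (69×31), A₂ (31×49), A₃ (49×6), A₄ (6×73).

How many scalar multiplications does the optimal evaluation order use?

Adjacent pairs: A₁A₂ = 69·31·49 = 104811; A₂A₃ = 31·49·6 = 9114; A₃A₄ = 49·6·73 = 21462.
Length 3: A₁..A₃: k=1: 0+9114+69·31·6=21948; k=2: 104811+0+69·49·6=125097 → min 21948 | A₂..A₄: k=2: 0+21462+31·49·73=132349; k=3: 9114+0+31·6·73=22692 → min 22692.
Length 4: A₁..A₄: k=1: 0+22692+69·31·73=178839; k=2: 104811+21462+69·49·73=373086; k=3: 21948+0+69·6·73=52170 → min 52170.
Optimal order: ((A₁(A₂A₃))A₄) with cost 52170.

52170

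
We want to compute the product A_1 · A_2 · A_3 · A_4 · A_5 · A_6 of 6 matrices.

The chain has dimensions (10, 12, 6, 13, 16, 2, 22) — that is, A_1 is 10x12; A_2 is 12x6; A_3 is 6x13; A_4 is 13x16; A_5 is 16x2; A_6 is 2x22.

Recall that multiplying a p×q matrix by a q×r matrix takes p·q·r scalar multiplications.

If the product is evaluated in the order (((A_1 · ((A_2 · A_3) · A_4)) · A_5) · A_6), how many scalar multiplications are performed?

(A_2 · A_3): 12×6 by 6×13 → 12×13, cost 12·6·13 = 936
((A_2 · A_3) · A_4): 12×13 by 13×16 → 12×16, cost 12·13·16 = 2496; cumulative 3432
(A_1 · ((A_2 · A_3) · A_4)): 10×12 by 12×16 → 10×16, cost 10·12·16 = 1920; cumulative 5352
((A_1 · ((A_2 · A_3) · A_4)) · A_5): 10×16 by 16×2 → 10×2, cost 10·16·2 = 320; cumulative 5672
(((A_1 · ((A_2 · A_3) · A_4)) · A_5) · A_6): 10×2 by 2×22 → 10×22, cost 10·2·22 = 440; cumulative 6112
Total: 6112 scalar multiplications.

6112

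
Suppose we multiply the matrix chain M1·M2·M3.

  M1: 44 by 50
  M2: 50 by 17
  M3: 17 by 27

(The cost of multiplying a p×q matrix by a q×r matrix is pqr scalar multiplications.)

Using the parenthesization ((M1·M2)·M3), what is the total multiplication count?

(M1·M2): 44×50 by 50×17 → 44×17, cost 44·50·17 = 37400
((M1·M2)·M3): 44×17 by 17×27 → 44×27, cost 44·17·27 = 20196; cumulative 57596
Total: 57596 scalar multiplications.

57596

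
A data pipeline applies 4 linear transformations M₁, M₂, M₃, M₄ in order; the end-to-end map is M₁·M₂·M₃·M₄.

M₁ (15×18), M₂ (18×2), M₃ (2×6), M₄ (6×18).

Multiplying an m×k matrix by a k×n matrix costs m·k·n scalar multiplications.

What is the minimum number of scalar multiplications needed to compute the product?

Adjacent pairs: M₁M₂ = 15·18·2 = 540; M₂M₃ = 18·2·6 = 216; M₃M₄ = 2·6·18 = 216.
Length 3: M₁..M₃: k=1: 0+216+15·18·6=1836; k=2: 540+0+15·2·6=720 → min 720 | M₂..M₄: k=2: 0+216+18·2·18=864; k=3: 216+0+18·6·18=2160 → min 864.
Length 4: M₁..M₄: k=1: 0+864+15·18·18=5724; k=2: 540+216+15·2·18=1296; k=3: 720+0+15·6·18=2340 → min 1296.
Optimal order: ((M₁·M₂)·(M₃·M₄)) with cost 1296.

1296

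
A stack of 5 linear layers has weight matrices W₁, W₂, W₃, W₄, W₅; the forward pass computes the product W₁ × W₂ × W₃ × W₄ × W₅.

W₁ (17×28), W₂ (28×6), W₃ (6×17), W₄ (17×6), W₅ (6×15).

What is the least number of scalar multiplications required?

Adjacent pairs: W₁W₂ = 17·28·6 = 2856; W₂W₃ = 28·6·17 = 2856; W₃W₄ = 6·17·6 = 612; W₄W₅ = 17·6·15 = 1530.
Length 3: W₁..W₃: k=1: 0+2856+17·28·17=10948; k=2: 2856+0+17·6·17=4590 → min 4590 | W₂..W₄: k=2: 0+612+28·6·6=1620; k=3: 2856+0+28·17·6=5712 → min 1620 | W₃..W₅: k=3: 0+1530+6·17·15=3060; k=4: 612+0+6·6·15=1152 → min 1152.
Length 4: W₁..W₄: k=1: 0+1620+17·28·6=4476; k=2: 2856+612+17·6·6=4080; k=3: 4590+0+17·17·6=6324 → min 4080 | W₂..W₅: k=2: 0+1152+28·6·15=3672; k=3: 2856+1530+28·17·15=11526; k=4: 1620+0+28·6·15=4140 → min 3672.
Length 5: W₁..W₅: k=1: 0+3672+17·28·15=10812; k=2: 2856+1152+17·6·15=5538; k=3: 4590+1530+17·17·15=10455; k=4: 4080+0+17·6·15=5610 → min 5538.
Optimal order: ((W₁ × W₂) × ((W₃ × W₄) × W₅)) with cost 5538.

5538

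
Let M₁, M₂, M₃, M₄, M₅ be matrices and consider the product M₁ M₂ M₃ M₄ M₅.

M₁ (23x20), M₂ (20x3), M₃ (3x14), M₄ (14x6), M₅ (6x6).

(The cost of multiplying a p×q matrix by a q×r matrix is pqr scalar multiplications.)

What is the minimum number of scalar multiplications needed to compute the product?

2154

Adjacent pairs: M₁M₂ = 23·20·3 = 1380; M₂M₃ = 20·3·14 = 840; M₃M₄ = 3·14·6 = 252; M₄M₅ = 14·6·6 = 504.
Length 3: M₁..M₃: k=1: 0+840+23·20·14=7280; k=2: 1380+0+23·3·14=2346 → min 2346 | M₂..M₄: k=2: 0+252+20·3·6=612; k=3: 840+0+20·14·6=2520 → min 612 | M₃..M₅: k=3: 0+504+3·14·6=756; k=4: 252+0+3·6·6=360 → min 360.
Length 4: M₁..M₄: k=1: 0+612+23·20·6=3372; k=2: 1380+252+23·3·6=2046; k=3: 2346+0+23·14·6=4278 → min 2046 | M₂..M₅: k=2: 0+360+20·3·6=720; k=3: 840+504+20·14·6=3024; k=4: 612+0+20·6·6=1332 → min 720.
Length 5: M₁..M₅: k=1: 0+720+23·20·6=3480; k=2: 1380+360+23·3·6=2154; k=3: 2346+504+23·14·6=4782; k=4: 2046+0+23·6·6=2874 → min 2154.
Optimal order: ((M₁ M₂) ((M₃ M₄) M₅)) with cost 2154.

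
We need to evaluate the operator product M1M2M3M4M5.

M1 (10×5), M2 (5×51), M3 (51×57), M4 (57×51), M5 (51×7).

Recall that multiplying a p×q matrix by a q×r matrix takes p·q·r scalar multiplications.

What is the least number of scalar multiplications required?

31205

Adjacent pairs: M1M2 = 10·5·51 = 2550; M2M3 = 5·51·57 = 14535; M3M4 = 51·57·51 = 148257; M4M5 = 57·51·7 = 20349.
Length 3: M1..M3: k=1: 0+14535+10·5·57=17385; k=2: 2550+0+10·51·57=31620 → min 17385 | M2..M4: k=2: 0+148257+5·51·51=161262; k=3: 14535+0+5·57·51=29070 → min 29070 | M3..M5: k=3: 0+20349+51·57·7=40698; k=4: 148257+0+51·51·7=166464 → min 40698.
Length 4: M1..M4: k=1: 0+29070+10·5·51=31620; k=2: 2550+148257+10·51·51=176817; k=3: 17385+0+10·57·51=46455 → min 31620 | M2..M5: k=2: 0+40698+5·51·7=42483; k=3: 14535+20349+5·57·7=36879; k=4: 29070+0+5·51·7=30855 → min 30855.
Length 5: M1..M5: k=1: 0+30855+10·5·7=31205; k=2: 2550+40698+10·51·7=46818; k=3: 17385+20349+10·57·7=41724; k=4: 31620+0+10·51·7=35190 → min 31205.
Optimal order: (M1(((M2M3)M4)M5)) with cost 31205.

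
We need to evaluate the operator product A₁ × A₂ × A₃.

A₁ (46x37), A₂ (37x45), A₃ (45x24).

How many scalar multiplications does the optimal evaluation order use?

80808

Order (A₁ × (A₂ × A₃)): (A₂ × A₃): 37×45 by 45×24 → 37×24, cost 37·45·24 = 39960; (A₁ × (A₂ × A₃)): 46×37 by 37×24 → 46×24, cost 46·37·24 = 40848; cumulative 80808. Total 80808.
Order ((A₁ × A₂) × A₃): (A₁ × A₂): 46×37 by 37×45 → 46×45, cost 46·37·45 = 76590; ((A₁ × A₂) × A₃): 46×45 by 45×24 → 46×24, cost 46·45·24 = 49680; cumulative 126270. Total 126270.
Minimum: 80808.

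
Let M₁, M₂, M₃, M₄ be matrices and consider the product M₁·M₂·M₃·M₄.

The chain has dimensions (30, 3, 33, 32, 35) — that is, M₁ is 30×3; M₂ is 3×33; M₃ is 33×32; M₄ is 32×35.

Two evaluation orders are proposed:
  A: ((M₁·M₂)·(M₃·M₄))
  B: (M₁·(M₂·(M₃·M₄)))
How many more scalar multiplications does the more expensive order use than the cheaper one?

Order A = ((M₁·M₂)·(M₃·M₄)): (M₁·M₂): 30×3 by 3×33 → 30×33, cost 30·3·33 = 2970; (M₃·M₄): 33×32 by 32×35 → 33×35, cost 33·32·35 = 36960; ((M₁·M₂)·(M₃·M₄)): 30×33 by 33×35 → 30×35, cost 30·33·35 = 34650; cumulative 74580. Total 74580.
Order B = (M₁·(M₂·(M₃·M₄))): (M₃·M₄): 33×32 by 32×35 → 33×35, cost 33·32·35 = 36960; (M₂·(M₃·M₄)): 3×33 by 33×35 → 3×35, cost 3·33·35 = 3465; cumulative 40425; (M₁·(M₂·(M₃·M₄))): 30×3 by 3×35 → 30×35, cost 30·3·35 = 3150; cumulative 43575. Total 43575.
Difference: |74580 − 43575| = 31005.

31005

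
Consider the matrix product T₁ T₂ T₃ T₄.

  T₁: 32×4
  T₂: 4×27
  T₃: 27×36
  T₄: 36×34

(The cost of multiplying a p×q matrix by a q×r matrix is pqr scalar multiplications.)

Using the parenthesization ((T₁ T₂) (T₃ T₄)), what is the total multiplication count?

65880

(T₁ T₂): 32×4 by 4×27 → 32×27, cost 32·4·27 = 3456
(T₃ T₄): 27×36 by 36×34 → 27×34, cost 27·36·34 = 33048
((T₁ T₂) (T₃ T₄)): 32×27 by 27×34 → 32×34, cost 32·27·34 = 29376; cumulative 65880
Total: 65880 scalar multiplications.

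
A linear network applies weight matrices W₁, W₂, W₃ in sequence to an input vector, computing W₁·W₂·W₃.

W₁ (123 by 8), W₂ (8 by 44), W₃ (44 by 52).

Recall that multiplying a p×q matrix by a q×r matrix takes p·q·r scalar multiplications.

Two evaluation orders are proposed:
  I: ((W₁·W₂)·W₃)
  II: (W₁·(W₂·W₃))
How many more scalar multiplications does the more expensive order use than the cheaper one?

255248

Order I = ((W₁·W₂)·W₃): (W₁·W₂): 123×8 by 8×44 → 123×44, cost 123·8·44 = 43296; ((W₁·W₂)·W₃): 123×44 by 44×52 → 123×52, cost 123·44·52 = 281424; cumulative 324720. Total 324720.
Order II = (W₁·(W₂·W₃)): (W₂·W₃): 8×44 by 44×52 → 8×52, cost 8·44·52 = 18304; (W₁·(W₂·W₃)): 123×8 by 8×52 → 123×52, cost 123·8·52 = 51168; cumulative 69472. Total 69472.
Difference: |324720 − 69472| = 255248.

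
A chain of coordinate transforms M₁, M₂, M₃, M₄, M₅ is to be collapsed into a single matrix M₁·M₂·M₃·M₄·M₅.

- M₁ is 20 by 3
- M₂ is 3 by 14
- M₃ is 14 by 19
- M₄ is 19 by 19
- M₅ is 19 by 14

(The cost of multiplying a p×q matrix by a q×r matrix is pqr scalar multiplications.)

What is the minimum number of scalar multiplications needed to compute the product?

Adjacent pairs: M₁M₂ = 20·3·14 = 840; M₂M₃ = 3·14·19 = 798; M₃M₄ = 14·19·19 = 5054; M₄M₅ = 19·19·14 = 5054.
Length 3: M₁..M₃: k=1: 0+798+20·3·19=1938; k=2: 840+0+20·14·19=6160 → min 1938 | M₂..M₄: k=2: 0+5054+3·14·19=5852; k=3: 798+0+3·19·19=1881 → min 1881 | M₃..M₅: k=3: 0+5054+14·19·14=8778; k=4: 5054+0+14·19·14=8778 → min 8778.
Length 4: M₁..M₄: k=1: 0+1881+20·3·19=3021; k=2: 840+5054+20·14·19=11214; k=3: 1938+0+20·19·19=9158 → min 3021 | M₂..M₅: k=2: 0+8778+3·14·14=9366; k=3: 798+5054+3·19·14=6650; k=4: 1881+0+3·19·14=2679 → min 2679.
Length 5: M₁..M₅: k=1: 0+2679+20·3·14=3519; k=2: 840+8778+20·14·14=13538; k=3: 1938+5054+20·19·14=12312; k=4: 3021+0+20·19·14=8341 → min 3519.
Optimal order: (M₁·(((M₂·M₃)·M₄)·M₅)) with cost 3519.

3519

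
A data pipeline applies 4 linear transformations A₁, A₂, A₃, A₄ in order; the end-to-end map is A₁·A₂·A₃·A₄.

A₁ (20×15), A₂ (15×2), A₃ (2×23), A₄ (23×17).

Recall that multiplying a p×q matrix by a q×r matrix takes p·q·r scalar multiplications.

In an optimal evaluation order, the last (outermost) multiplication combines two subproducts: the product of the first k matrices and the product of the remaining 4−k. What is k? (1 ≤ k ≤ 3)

2

Adjacent pairs: A₁A₂ = 20·15·2 = 600; A₂A₃ = 15·2·23 = 690; A₃A₄ = 2·23·17 = 782.
Length 3: A₁..A₃: k=1: 0+690+20·15·23=7590; k=2: 600+0+20·2·23=1520 → min 1520 | A₂..A₄: k=2: 0+782+15·2·17=1292; k=3: 690+0+15·23·17=6555 → min 1292.
Top-level splits: k=1: (A₁..A₁)·(A₂..A₄) → 0+1292+20·15·17 = 6392; k=2: (A₁..A₂)·(A₃..A₄) → 600+782+20·2·17 = 2062; k=3: (A₁..A₃)·(A₄..A₄) → 1520+0+20·23·17 = 9340.
Best split is after A₂, i.e. k = 2.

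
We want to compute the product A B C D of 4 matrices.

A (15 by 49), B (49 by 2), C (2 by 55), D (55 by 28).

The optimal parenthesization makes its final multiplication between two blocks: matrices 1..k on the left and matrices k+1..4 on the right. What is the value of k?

Adjacent pairs: AB = 15·49·2 = 1470; BC = 49·2·55 = 5390; CD = 2·55·28 = 3080.
Length 3: A..C: k=1: 0+5390+15·49·55=45815; k=2: 1470+0+15·2·55=3120 → min 3120 | B..D: k=2: 0+3080+49·2·28=5824; k=3: 5390+0+49·55·28=80850 → min 5824.
Top-level splits: k=1: (A..A)·(B..D) → 0+5824+15·49·28 = 26404; k=2: (A..B)·(C..D) → 1470+3080+15·2·28 = 5390; k=3: (A..C)·(D..D) → 3120+0+15·55·28 = 26220.
Best split is after B, i.e. k = 2.

2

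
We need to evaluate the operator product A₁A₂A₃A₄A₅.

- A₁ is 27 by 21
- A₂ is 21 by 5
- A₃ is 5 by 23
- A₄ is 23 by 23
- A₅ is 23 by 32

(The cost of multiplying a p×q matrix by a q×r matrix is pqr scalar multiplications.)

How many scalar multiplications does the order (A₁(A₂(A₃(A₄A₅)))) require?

42112

(A₄A₅): 23×23 by 23×32 → 23×32, cost 23·23·32 = 16928
(A₃(A₄A₅)): 5×23 by 23×32 → 5×32, cost 5·23·32 = 3680; cumulative 20608
(A₂(A₃(A₄A₅))): 21×5 by 5×32 → 21×32, cost 21·5·32 = 3360; cumulative 23968
(A₁(A₂(A₃(A₄A₅)))): 27×21 by 21×32 → 27×32, cost 27·21·32 = 18144; cumulative 42112
Total: 42112 scalar multiplications.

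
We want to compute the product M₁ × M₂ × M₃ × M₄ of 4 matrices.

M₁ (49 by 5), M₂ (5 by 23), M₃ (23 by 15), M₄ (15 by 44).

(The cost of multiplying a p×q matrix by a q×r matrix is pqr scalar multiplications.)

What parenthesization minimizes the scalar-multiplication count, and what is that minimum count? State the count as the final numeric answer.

Adjacent pairs: M₁M₂ = 49·5·23 = 5635; M₂M₃ = 5·23·15 = 1725; M₃M₄ = 23·15·44 = 15180.
Length 3: M₁..M₃: k=1: 0+1725+49·5·15=5400; k=2: 5635+0+49·23·15=22540 → min 5400 | M₂..M₄: k=2: 0+15180+5·23·44=20240; k=3: 1725+0+5·15·44=5025 → min 5025.
Length 4: M₁..M₄: k=1: 0+5025+49·5·44=15805; k=2: 5635+15180+49·23·44=70403; k=3: 5400+0+49·15·44=37740 → min 15805.
Optimal parenthesization: (M₁ × ((M₂ × M₃) × M₄)) with cost 15805.

15805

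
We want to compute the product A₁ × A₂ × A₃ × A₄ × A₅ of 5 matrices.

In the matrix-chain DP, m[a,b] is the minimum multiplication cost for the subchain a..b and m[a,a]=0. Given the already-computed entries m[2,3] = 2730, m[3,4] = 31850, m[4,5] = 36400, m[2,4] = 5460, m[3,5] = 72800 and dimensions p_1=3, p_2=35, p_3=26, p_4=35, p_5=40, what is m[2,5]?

9660

m[2,5] = min over k∈[2,4] of m[2,k]+m[k+1,5]+p_{1}·p_k·p_{5}.
k=2: 0 + 72800 + 3·35·40 = 77000; k=3: 2730 + 36400 + 3·26·40 = 42250; k=4: 5460 + 0 + 3·35·40 = 9660.
Minimum: 9660 at k=4.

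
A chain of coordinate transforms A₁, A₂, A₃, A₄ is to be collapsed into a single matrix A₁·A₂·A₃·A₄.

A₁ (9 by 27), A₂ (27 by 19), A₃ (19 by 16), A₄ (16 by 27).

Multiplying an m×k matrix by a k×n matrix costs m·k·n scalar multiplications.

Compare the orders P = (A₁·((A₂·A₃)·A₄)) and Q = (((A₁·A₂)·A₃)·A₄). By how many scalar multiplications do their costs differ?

Order P = (A₁·((A₂·A₃)·A₄)): (A₂·A₃): 27×19 by 19×16 → 27×16, cost 27·19·16 = 8208; ((A₂·A₃)·A₄): 27×16 by 16×27 → 27×27, cost 27·16·27 = 11664; cumulative 19872; (A₁·((A₂·A₃)·A₄)): 9×27 by 27×27 → 9×27, cost 9·27·27 = 6561; cumulative 26433. Total 26433.
Order Q = (((A₁·A₂)·A₃)·A₄): (A₁·A₂): 9×27 by 27×19 → 9×19, cost 9·27·19 = 4617; ((A₁·A₂)·A₃): 9×19 by 19×16 → 9×16, cost 9·19·16 = 2736; cumulative 7353; (((A₁·A₂)·A₃)·A₄): 9×16 by 16×27 → 9×27, cost 9·16·27 = 3888; cumulative 11241. Total 11241.
Difference: |26433 − 11241| = 15192.

15192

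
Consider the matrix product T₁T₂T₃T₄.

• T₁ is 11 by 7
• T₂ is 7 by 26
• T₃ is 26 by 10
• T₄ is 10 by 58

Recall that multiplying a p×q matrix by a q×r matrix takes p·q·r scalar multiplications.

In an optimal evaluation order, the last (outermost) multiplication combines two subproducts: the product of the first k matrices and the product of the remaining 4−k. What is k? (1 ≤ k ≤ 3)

3

Adjacent pairs: T₁T₂ = 11·7·26 = 2002; T₂T₃ = 7·26·10 = 1820; T₃T₄ = 26·10·58 = 15080.
Length 3: T₁..T₃: k=1: 0+1820+11·7·10=2590; k=2: 2002+0+11·26·10=4862 → min 2590 | T₂..T₄: k=2: 0+15080+7·26·58=25636; k=3: 1820+0+7·10·58=5880 → min 5880.
Top-level splits: k=1: (T₁..T₁)·(T₂..T₄) → 0+5880+11·7·58 = 10346; k=2: (T₁..T₂)·(T₃..T₄) → 2002+15080+11·26·58 = 33670; k=3: (T₁..T₃)·(T₄..T₄) → 2590+0+11·10·58 = 8970.
Best split is after T₃, i.e. k = 3.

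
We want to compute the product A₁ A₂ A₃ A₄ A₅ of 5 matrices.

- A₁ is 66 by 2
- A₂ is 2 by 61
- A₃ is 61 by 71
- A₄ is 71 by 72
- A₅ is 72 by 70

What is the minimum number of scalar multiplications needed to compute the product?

38206

Adjacent pairs: A₁A₂ = 66·2·61 = 8052; A₂A₃ = 2·61·71 = 8662; A₃A₄ = 61·71·72 = 311832; A₄A₅ = 71·72·70 = 357840.
Length 3: A₁..A₃: k=1: 0+8662+66·2·71=18034; k=2: 8052+0+66·61·71=293898 → min 18034 | A₂..A₄: k=2: 0+311832+2·61·72=320616; k=3: 8662+0+2·71·72=18886 → min 18886 | A₃..A₅: k=3: 0+357840+61·71·70=661010; k=4: 311832+0+61·72·70=619272 → min 619272.
Length 4: A₁..A₄: k=1: 0+18886+66·2·72=28390; k=2: 8052+311832+66·61·72=609756; k=3: 18034+0+66·71·72=355426 → min 28390 | A₂..A₅: k=2: 0+619272+2·61·70=627812; k=3: 8662+357840+2·71·70=376442; k=4: 18886+0+2·72·70=28966 → min 28966.
Length 5: A₁..A₅: k=1: 0+28966+66·2·70=38206; k=2: 8052+619272+66·61·70=909144; k=3: 18034+357840+66·71·70=703894; k=4: 28390+0+66·72·70=361030 → min 38206.
Optimal order: (A₁ (((A₂ A₃) A₄) A₅)) with cost 38206.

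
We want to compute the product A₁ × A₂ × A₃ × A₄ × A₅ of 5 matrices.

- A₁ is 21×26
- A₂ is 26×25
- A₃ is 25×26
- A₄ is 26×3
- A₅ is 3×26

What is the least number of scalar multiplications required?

7176

Adjacent pairs: A₁A₂ = 21·26·25 = 13650; A₂A₃ = 26·25·26 = 16900; A₃A₄ = 25·26·3 = 1950; A₄A₅ = 26·3·26 = 2028.
Length 3: A₁..A₃: k=1: 0+16900+21·26·26=31096; k=2: 13650+0+21·25·26=27300 → min 27300 | A₂..A₄: k=2: 0+1950+26·25·3=3900; k=3: 16900+0+26·26·3=18928 → min 3900 | A₃..A₅: k=3: 0+2028+25·26·26=18928; k=4: 1950+0+25·3·26=3900 → min 3900.
Length 4: A₁..A₄: k=1: 0+3900+21·26·3=5538; k=2: 13650+1950+21·25·3=17175; k=3: 27300+0+21·26·3=28938 → min 5538 | A₂..A₅: k=2: 0+3900+26·25·26=20800; k=3: 16900+2028+26·26·26=36504; k=4: 3900+0+26·3·26=5928 → min 5928.
Length 5: A₁..A₅: k=1: 0+5928+21·26·26=20124; k=2: 13650+3900+21·25·26=31200; k=3: 27300+2028+21·26·26=43524; k=4: 5538+0+21·3·26=7176 → min 7176.
Optimal order: ((A₁ × (A₂ × (A₃ × A₄))) × A₅) with cost 7176.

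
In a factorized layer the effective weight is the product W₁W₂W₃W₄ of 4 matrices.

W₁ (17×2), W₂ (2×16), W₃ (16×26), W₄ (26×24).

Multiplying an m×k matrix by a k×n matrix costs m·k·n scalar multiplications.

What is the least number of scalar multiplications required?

Adjacent pairs: W₁W₂ = 17·2·16 = 544; W₂W₃ = 2·16·26 = 832; W₃W₄ = 16·26·24 = 9984.
Length 3: W₁..W₃: k=1: 0+832+17·2·26=1716; k=2: 544+0+17·16·26=7616 → min 1716 | W₂..W₄: k=2: 0+9984+2·16·24=10752; k=3: 832+0+2·26·24=2080 → min 2080.
Length 4: W₁..W₄: k=1: 0+2080+17·2·24=2896; k=2: 544+9984+17·16·24=17056; k=3: 1716+0+17·26·24=12324 → min 2896.
Optimal order: (W₁((W₂W₃)W₄)) with cost 2896.

2896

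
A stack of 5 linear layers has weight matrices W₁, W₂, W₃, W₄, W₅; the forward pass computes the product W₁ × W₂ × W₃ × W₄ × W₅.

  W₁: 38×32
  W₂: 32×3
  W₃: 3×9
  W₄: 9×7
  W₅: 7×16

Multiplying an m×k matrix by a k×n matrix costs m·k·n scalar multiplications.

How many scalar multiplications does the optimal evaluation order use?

Adjacent pairs: W₁W₂ = 38·32·3 = 3648; W₂W₃ = 32·3·9 = 864; W₃W₄ = 3·9·7 = 189; W₄W₅ = 9·7·16 = 1008.
Length 3: W₁..W₃: k=1: 0+864+38·32·9=11808; k=2: 3648+0+38·3·9=4674 → min 4674 | W₂..W₄: k=2: 0+189+32·3·7=861; k=3: 864+0+32·9·7=2880 → min 861 | W₃..W₅: k=3: 0+1008+3·9·16=1440; k=4: 189+0+3·7·16=525 → min 525.
Length 4: W₁..W₄: k=1: 0+861+38·32·7=9373; k=2: 3648+189+38·3·7=4635; k=3: 4674+0+38·9·7=7068 → min 4635 | W₂..W₅: k=2: 0+525+32·3·16=2061; k=3: 864+1008+32·9·16=6480; k=4: 861+0+32·7·16=4445 → min 2061.
Length 5: W₁..W₅: k=1: 0+2061+38·32·16=21517; k=2: 3648+525+38·3·16=5997; k=3: 4674+1008+38·9·16=11154; k=4: 4635+0+38·7·16=8891 → min 5997.
Optimal order: ((W₁ × W₂) × ((W₃ × W₄) × W₅)) with cost 5997.

5997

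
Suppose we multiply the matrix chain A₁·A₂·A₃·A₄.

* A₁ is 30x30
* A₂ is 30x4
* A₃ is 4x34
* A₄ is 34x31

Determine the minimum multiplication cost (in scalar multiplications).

Adjacent pairs: A₁A₂ = 30·30·4 = 3600; A₂A₃ = 30·4·34 = 4080; A₃A₄ = 4·34·31 = 4216.
Length 3: A₁..A₃: k=1: 0+4080+30·30·34=34680; k=2: 3600+0+30·4·34=7680 → min 7680 | A₂..A₄: k=2: 0+4216+30·4·31=7936; k=3: 4080+0+30·34·31=35700 → min 7936.
Length 4: A₁..A₄: k=1: 0+7936+30·30·31=35836; k=2: 3600+4216+30·4·31=11536; k=3: 7680+0+30·34·31=39300 → min 11536.
Optimal order: ((A₁·A₂)·(A₃·A₄)) with cost 11536.

11536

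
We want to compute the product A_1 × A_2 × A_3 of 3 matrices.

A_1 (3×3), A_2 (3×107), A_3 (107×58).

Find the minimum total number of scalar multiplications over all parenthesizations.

Order (A_1 × (A_2 × A_3)): (A_2 × A_3): 3×107 by 107×58 → 3×58, cost 3·107·58 = 18618; (A_1 × (A_2 × A_3)): 3×3 by 3×58 → 3×58, cost 3·3·58 = 522; cumulative 19140. Total 19140.
Order ((A_1 × A_2) × A_3): (A_1 × A_2): 3×3 by 3×107 → 3×107, cost 3·3·107 = 963; ((A_1 × A_2) × A_3): 3×107 by 107×58 → 3×58, cost 3·107·58 = 18618; cumulative 19581. Total 19581.
Minimum: 19140.

19140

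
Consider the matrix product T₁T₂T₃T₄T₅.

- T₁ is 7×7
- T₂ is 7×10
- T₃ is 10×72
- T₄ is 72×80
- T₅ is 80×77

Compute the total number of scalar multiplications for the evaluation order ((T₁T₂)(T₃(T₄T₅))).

504840

(T₁T₂): 7×7 by 7×10 → 7×10, cost 7·7·10 = 490
(T₄T₅): 72×80 by 80×77 → 72×77, cost 72·80·77 = 443520
(T₃(T₄T₅)): 10×72 by 72×77 → 10×77, cost 10·72·77 = 55440; cumulative 498960
((T₁T₂)(T₃(T₄T₅))): 7×10 by 10×77 → 7×77, cost 7·10·77 = 5390; cumulative 504840
Total: 504840 scalar multiplications.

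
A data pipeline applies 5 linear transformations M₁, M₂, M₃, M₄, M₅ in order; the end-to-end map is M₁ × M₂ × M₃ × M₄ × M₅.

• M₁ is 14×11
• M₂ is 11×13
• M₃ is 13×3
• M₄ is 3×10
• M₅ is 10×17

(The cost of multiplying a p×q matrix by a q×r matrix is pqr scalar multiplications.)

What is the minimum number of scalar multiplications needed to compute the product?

2115

Adjacent pairs: M₁M₂ = 14·11·13 = 2002; M₂M₃ = 11·13·3 = 429; M₃M₄ = 13·3·10 = 390; M₄M₅ = 3·10·17 = 510.
Length 3: M₁..M₃: k=1: 0+429+14·11·3=891; k=2: 2002+0+14·13·3=2548 → min 891 | M₂..M₄: k=2: 0+390+11·13·10=1820; k=3: 429+0+11·3·10=759 → min 759 | M₃..M₅: k=3: 0+510+13·3·17=1173; k=4: 390+0+13·10·17=2600 → min 1173.
Length 4: M₁..M₄: k=1: 0+759+14·11·10=2299; k=2: 2002+390+14·13·10=4212; k=3: 891+0+14·3·10=1311 → min 1311 | M₂..M₅: k=2: 0+1173+11·13·17=3604; k=3: 429+510+11·3·17=1500; k=4: 759+0+11·10·17=2629 → min 1500.
Length 5: M₁..M₅: k=1: 0+1500+14·11·17=4118; k=2: 2002+1173+14·13·17=6269; k=3: 891+510+14·3·17=2115; k=4: 1311+0+14·10·17=3691 → min 2115.
Optimal order: ((M₁ × (M₂ × M₃)) × (M₄ × M₅)) with cost 2115.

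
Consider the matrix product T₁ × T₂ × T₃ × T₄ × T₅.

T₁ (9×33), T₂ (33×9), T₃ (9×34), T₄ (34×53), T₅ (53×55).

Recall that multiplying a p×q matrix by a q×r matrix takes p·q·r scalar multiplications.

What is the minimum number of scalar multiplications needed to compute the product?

Adjacent pairs: T₁T₂ = 9·33·9 = 2673; T₂T₃ = 33·9·34 = 10098; T₃T₄ = 9·34·53 = 16218; T₄T₅ = 34·53·55 = 99110.
Length 3: T₁..T₃: k=1: 0+10098+9·33·34=20196; k=2: 2673+0+9·9·34=5427 → min 5427 | T₂..T₄: k=2: 0+16218+33·9·53=31959; k=3: 10098+0+33·34·53=69564 → min 31959 | T₃..T₅: k=3: 0+99110+9·34·55=115940; k=4: 16218+0+9·53·55=42453 → min 42453.
Length 4: T₁..T₄: k=1: 0+31959+9·33·53=47700; k=2: 2673+16218+9·9·53=23184; k=3: 5427+0+9·34·53=21645 → min 21645 | T₂..T₅: k=2: 0+42453+33·9·55=58788; k=3: 10098+99110+33·34·55=170918; k=4: 31959+0+33·53·55=128154 → min 58788.
Length 5: T₁..T₅: k=1: 0+58788+9·33·55=75123; k=2: 2673+42453+9·9·55=49581; k=3: 5427+99110+9·34·55=121367; k=4: 21645+0+9·53·55=47880 → min 47880.
Optimal order: ((((T₁ × T₂) × T₃) × T₄) × T₅) with cost 47880.

47880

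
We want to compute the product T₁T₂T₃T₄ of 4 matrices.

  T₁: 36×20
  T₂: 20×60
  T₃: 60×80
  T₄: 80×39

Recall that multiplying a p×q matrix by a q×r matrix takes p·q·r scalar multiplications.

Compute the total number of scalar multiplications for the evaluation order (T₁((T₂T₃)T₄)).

186480

(T₂T₃): 20×60 by 60×80 → 20×80, cost 20·60·80 = 96000
((T₂T₃)T₄): 20×80 by 80×39 → 20×39, cost 20·80·39 = 62400; cumulative 158400
(T₁((T₂T₃)T₄)): 36×20 by 20×39 → 36×39, cost 36·20·39 = 28080; cumulative 186480
Total: 186480 scalar multiplications.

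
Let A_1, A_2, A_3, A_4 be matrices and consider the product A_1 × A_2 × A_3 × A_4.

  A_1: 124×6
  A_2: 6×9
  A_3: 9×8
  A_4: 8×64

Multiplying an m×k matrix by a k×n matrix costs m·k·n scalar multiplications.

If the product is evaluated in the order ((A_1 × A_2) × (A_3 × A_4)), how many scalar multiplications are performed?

82728

(A_1 × A_2): 124×6 by 6×9 → 124×9, cost 124·6·9 = 6696
(A_3 × A_4): 9×8 by 8×64 → 9×64, cost 9·8·64 = 4608
((A_1 × A_2) × (A_3 × A_4)): 124×9 by 9×64 → 124×64, cost 124·9·64 = 71424; cumulative 82728
Total: 82728 scalar multiplications.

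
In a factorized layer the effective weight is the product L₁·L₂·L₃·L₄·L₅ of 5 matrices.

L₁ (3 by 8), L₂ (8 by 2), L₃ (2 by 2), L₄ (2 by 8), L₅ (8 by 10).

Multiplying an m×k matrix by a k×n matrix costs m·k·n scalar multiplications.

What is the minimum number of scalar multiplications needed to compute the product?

Adjacent pairs: L₁L₂ = 3·8·2 = 48; L₂L₃ = 8·2·2 = 32; L₃L₄ = 2·2·8 = 32; L₄L₅ = 2·8·10 = 160.
Length 3: L₁..L₃: k=1: 0+32+3·8·2=80; k=2: 48+0+3·2·2=60 → min 60 | L₂..L₄: k=2: 0+32+8·2·8=160; k=3: 32+0+8·2·8=160 → min 160 | L₃..L₅: k=3: 0+160+2·2·10=200; k=4: 32+0+2·8·10=192 → min 192.
Length 4: L₁..L₄: k=1: 0+160+3·8·8=352; k=2: 48+32+3·2·8=128; k=3: 60+0+3·2·8=108 → min 108 | L₂..L₅: k=2: 0+192+8·2·10=352; k=3: 32+160+8·2·10=352; k=4: 160+0+8·8·10=800 → min 352.
Length 5: L₁..L₅: k=1: 0+352+3·8·10=592; k=2: 48+192+3·2·10=300; k=3: 60+160+3·2·10=280; k=4: 108+0+3·8·10=348 → min 280.
Optimal order: (((L₁·L₂)·L₃)·(L₄·L₅)) with cost 280.

280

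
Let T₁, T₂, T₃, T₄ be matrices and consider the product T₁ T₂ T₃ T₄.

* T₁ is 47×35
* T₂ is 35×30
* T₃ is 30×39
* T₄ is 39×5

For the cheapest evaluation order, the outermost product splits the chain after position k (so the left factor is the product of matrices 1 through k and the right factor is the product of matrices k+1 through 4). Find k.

Adjacent pairs: T₁T₂ = 47·35·30 = 49350; T₂T₃ = 35·30·39 = 40950; T₃T₄ = 30·39·5 = 5850.
Length 3: T₁..T₃: k=1: 0+40950+47·35·39=105105; k=2: 49350+0+47·30·39=104340 → min 104340 | T₂..T₄: k=2: 0+5850+35·30·5=11100; k=3: 40950+0+35·39·5=47775 → min 11100.
Top-level splits: k=1: (T₁..T₁)·(T₂..T₄) → 0+11100+47·35·5 = 19325; k=2: (T₁..T₂)·(T₃..T₄) → 49350+5850+47·30·5 = 62250; k=3: (T₁..T₃)·(T₄..T₄) → 104340+0+47·39·5 = 113505.
Best split is after T₁, i.e. k = 1.

1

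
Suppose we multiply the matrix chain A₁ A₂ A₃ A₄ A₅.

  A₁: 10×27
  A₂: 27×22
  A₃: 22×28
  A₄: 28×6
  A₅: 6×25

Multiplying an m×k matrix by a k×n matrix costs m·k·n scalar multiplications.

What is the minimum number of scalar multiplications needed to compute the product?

10380

Adjacent pairs: A₁A₂ = 10·27·22 = 5940; A₂A₃ = 27·22·28 = 16632; A₃A₄ = 22·28·6 = 3696; A₄A₅ = 28·6·25 = 4200.
Length 3: A₁..A₃: k=1: 0+16632+10·27·28=24192; k=2: 5940+0+10·22·28=12100 → min 12100 | A₂..A₄: k=2: 0+3696+27·22·6=7260; k=3: 16632+0+27·28·6=21168 → min 7260 | A₃..A₅: k=3: 0+4200+22·28·25=19600; k=4: 3696+0+22·6·25=6996 → min 6996.
Length 4: A₁..A₄: k=1: 0+7260+10·27·6=8880; k=2: 5940+3696+10·22·6=10956; k=3: 12100+0+10·28·6=13780 → min 8880 | A₂..A₅: k=2: 0+6996+27·22·25=21846; k=3: 16632+4200+27·28·25=39732; k=4: 7260+0+27·6·25=11310 → min 11310.
Length 5: A₁..A₅: k=1: 0+11310+10·27·25=18060; k=2: 5940+6996+10·22·25=18436; k=3: 12100+4200+10·28·25=23300; k=4: 8880+0+10·6·25=10380 → min 10380.
Optimal order: ((A₁ (A₂ (A₃ A₄))) A₅) with cost 10380.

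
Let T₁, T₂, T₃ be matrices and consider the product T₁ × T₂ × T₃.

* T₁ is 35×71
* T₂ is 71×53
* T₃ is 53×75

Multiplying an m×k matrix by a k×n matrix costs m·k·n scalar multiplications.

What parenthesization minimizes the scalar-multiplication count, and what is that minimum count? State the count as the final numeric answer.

270830

(T₁ × (T₂ × T₃)): cost 468600.
((T₁ × T₂) × T₃): cost 270830.
Optimal: ((T₁ × T₂) × T₃) with cost 270830.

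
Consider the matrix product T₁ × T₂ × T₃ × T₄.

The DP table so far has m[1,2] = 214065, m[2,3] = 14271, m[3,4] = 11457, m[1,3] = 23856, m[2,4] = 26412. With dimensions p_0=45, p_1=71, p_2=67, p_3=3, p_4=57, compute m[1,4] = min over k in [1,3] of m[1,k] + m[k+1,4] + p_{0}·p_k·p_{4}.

31551

m[1,4] = min over k∈[1,3] of m[1,k]+m[k+1,4]+p_{0}·p_k·p_{4}.
k=1: 0 + 26412 + 45·71·57 = 208527; k=2: 214065 + 11457 + 45·67·57 = 397377; k=3: 23856 + 0 + 45·3·57 = 31551.
Minimum: 31551 at k=3.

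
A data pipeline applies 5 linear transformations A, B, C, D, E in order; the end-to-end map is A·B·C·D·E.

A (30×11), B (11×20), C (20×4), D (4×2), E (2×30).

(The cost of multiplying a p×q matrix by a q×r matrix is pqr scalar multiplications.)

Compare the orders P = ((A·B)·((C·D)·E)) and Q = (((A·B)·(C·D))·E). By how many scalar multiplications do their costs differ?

16200

Order P = ((A·B)·((C·D)·E)): (A·B): 30×11 by 11×20 → 30×20, cost 30·11·20 = 6600; (C·D): 20×4 by 4×2 → 20×2, cost 20·4·2 = 160; ((C·D)·E): 20×2 by 2×30 → 20×30, cost 20·2·30 = 1200; cumulative 1360; ((A·B)·((C·D)·E)): 30×20 by 20×30 → 30×30, cost 30·20·30 = 18000; cumulative 25960. Total 25960.
Order Q = (((A·B)·(C·D))·E): (A·B): 30×11 by 11×20 → 30×20, cost 30·11·20 = 6600; (C·D): 20×4 by 4×2 → 20×2, cost 20·4·2 = 160; ((A·B)·(C·D)): 30×20 by 20×2 → 30×2, cost 30·20·2 = 1200; cumulative 7960; (((A·B)·(C·D))·E): 30×2 by 2×30 → 30×30, cost 30·2·30 = 1800; cumulative 9760. Total 9760.
Difference: |25960 − 9760| = 16200.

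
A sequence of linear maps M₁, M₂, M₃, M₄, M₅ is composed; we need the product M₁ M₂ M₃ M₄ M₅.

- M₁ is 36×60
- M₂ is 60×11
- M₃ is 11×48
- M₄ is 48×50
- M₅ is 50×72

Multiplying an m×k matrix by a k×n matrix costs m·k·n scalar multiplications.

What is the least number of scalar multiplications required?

118272

Adjacent pairs: M₁M₂ = 36·60·11 = 23760; M₂M₃ = 60·11·48 = 31680; M₃M₄ = 11·48·50 = 26400; M₄M₅ = 48·50·72 = 172800.
Length 3: M₁..M₃: k=1: 0+31680+36·60·48=135360; k=2: 23760+0+36·11·48=42768 → min 42768 | M₂..M₄: k=2: 0+26400+60·11·50=59400; k=3: 31680+0+60·48·50=175680 → min 59400 | M₃..M₅: k=3: 0+172800+11·48·72=210816; k=4: 26400+0+11·50·72=66000 → min 66000.
Length 4: M₁..M₄: k=1: 0+59400+36·60·50=167400; k=2: 23760+26400+36·11·50=69960; k=3: 42768+0+36·48·50=129168 → min 69960 | M₂..M₅: k=2: 0+66000+60·11·72=113520; k=3: 31680+172800+60·48·72=411840; k=4: 59400+0+60·50·72=275400 → min 113520.
Length 5: M₁..M₅: k=1: 0+113520+36·60·72=269040; k=2: 23760+66000+36·11·72=118272; k=3: 42768+172800+36·48·72=339984; k=4: 69960+0+36·50·72=199560 → min 118272.
Optimal order: ((M₁ M₂) ((M₃ M₄) M₅)) with cost 118272.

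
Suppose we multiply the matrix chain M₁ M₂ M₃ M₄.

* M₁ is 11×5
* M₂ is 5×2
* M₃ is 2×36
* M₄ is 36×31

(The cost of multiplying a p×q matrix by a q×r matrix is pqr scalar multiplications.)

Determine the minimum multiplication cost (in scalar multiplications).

Adjacent pairs: M₁M₂ = 11·5·2 = 110; M₂M₃ = 5·2·36 = 360; M₃M₄ = 2·36·31 = 2232.
Length 3: M₁..M₃: k=1: 0+360+11·5·36=2340; k=2: 110+0+11·2·36=902 → min 902 | M₂..M₄: k=2: 0+2232+5·2·31=2542; k=3: 360+0+5·36·31=5940 → min 2542.
Length 4: M₁..M₄: k=1: 0+2542+11·5·31=4247; k=2: 110+2232+11·2·31=3024; k=3: 902+0+11·36·31=13178 → min 3024.
Optimal order: ((M₁ M₂) (M₃ M₄)) with cost 3024.

3024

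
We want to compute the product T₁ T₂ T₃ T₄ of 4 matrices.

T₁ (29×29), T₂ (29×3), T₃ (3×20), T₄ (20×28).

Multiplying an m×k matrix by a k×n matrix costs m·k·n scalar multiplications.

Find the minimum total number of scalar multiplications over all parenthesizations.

Adjacent pairs: T₁T₂ = 29·29·3 = 2523; T₂T₃ = 29·3·20 = 1740; T₃T₄ = 3·20·28 = 1680.
Length 3: T₁..T₃: k=1: 0+1740+29·29·20=18560; k=2: 2523+0+29·3·20=4263 → min 4263 | T₂..T₄: k=2: 0+1680+29·3·28=4116; k=3: 1740+0+29·20·28=17980 → min 4116.
Length 4: T₁..T₄: k=1: 0+4116+29·29·28=27664; k=2: 2523+1680+29·3·28=6639; k=3: 4263+0+29·20·28=20503 → min 6639.
Optimal order: ((T₁ T₂) (T₃ T₄)) with cost 6639.

6639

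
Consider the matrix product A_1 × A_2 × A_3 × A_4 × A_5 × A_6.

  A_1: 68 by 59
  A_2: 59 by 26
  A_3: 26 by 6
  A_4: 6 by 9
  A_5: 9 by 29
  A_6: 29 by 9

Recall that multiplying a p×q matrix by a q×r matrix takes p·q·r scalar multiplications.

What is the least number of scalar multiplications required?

39783

Adjacent pairs: A_1A_2 = 68·59·26 = 104312; A_2A_3 = 59·26·6 = 9204; A_3A_4 = 26·6·9 = 1404; A_4A_5 = 6·9·29 = 1566; A_5A_6 = 9·29·9 = 2349.
Length 3: A_1..A_3: k=1: 0+9204+68·59·6=33276; k=2: 104312+0+68·26·6=114920 → min 33276 | A_2..A_4: k=2: 0+1404+59·26·9=15210; k=3: 9204+0+59·6·9=12390 → min 12390 | A_3..A_5: k=3: 0+1566+26·6·29=6090; k=4: 1404+0+26·9·29=8190 → min 6090 | A_4..A_6: k=4: 0+2349+6·9·9=2835; k=5: 1566+0+6·29·9=3132 → min 2835.
Length 4: A_1..A_4: k=1: 0+12390+68·59·9=48498; k=2: 104312+1404+68·26·9=121628; k=3: 33276+0+68·6·9=36948 → min 36948 | A_2..A_5: k=2: 0+6090+59·26·29=50576; k=3: 9204+1566+59·6·29=21036; k=4: 12390+0+59·9·29=27789 → min 21036 | A_3..A_6: k=3: 0+2835+26·6·9=4239; k=4: 1404+2349+26·9·9=5859; k=5: 6090+0+26·29·9=12876 → min 4239.
Length 5: A_1..A_5: k=1: 0+21036+68·59·29=137384; k=2: 104312+6090+68·26·29=161674; k=3: 33276+1566+68·6·29=46674; k=4: 36948+0+68·9·29=54696 → min 46674 | A_2..A_6: k=2: 0+4239+59·26·9=18045; k=3: 9204+2835+59·6·9=15225; k=4: 12390+2349+59·9·9=19518; k=5: 21036+0+59·29·9=36435 → min 15225.
Length 6: A_1..A_6: k=1: 0+15225+68·59·9=51333; k=2: 104312+4239+68·26·9=124463; k=3: 33276+2835+68·6·9=39783; k=4: 36948+2349+68·9·9=44805; k=5: 46674+0+68·29·9=64422 → min 39783.
Optimal order: ((A_1 × (A_2 × A_3)) × (A_4 × (A_5 × A_6))) with cost 39783.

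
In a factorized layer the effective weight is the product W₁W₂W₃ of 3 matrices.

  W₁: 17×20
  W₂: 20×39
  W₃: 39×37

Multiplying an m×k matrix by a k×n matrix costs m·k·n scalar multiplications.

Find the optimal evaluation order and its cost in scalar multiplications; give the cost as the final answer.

(W₁(W₂W₃)): cost 41440.
((W₁W₂)W₃): cost 37791.
Optimal: ((W₁W₂)W₃) with cost 37791.

37791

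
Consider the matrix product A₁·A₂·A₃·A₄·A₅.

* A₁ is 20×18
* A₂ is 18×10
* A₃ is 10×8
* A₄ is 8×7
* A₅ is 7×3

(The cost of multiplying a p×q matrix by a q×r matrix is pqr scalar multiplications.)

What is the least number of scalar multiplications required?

2028

Adjacent pairs: A₁A₂ = 20·18·10 = 3600; A₂A₃ = 18·10·8 = 1440; A₃A₄ = 10·8·7 = 560; A₄A₅ = 8·7·3 = 168.
Length 3: A₁..A₃: k=1: 0+1440+20·18·8=4320; k=2: 3600+0+20·10·8=5200 → min 4320 | A₂..A₄: k=2: 0+560+18·10·7=1820; k=3: 1440+0+18·8·7=2448 → min 1820 | A₃..A₅: k=3: 0+168+10·8·3=408; k=4: 560+0+10·7·3=770 → min 408.
Length 4: A₁..A₄: k=1: 0+1820+20·18·7=4340; k=2: 3600+560+20·10·7=5560; k=3: 4320+0+20·8·7=5440 → min 4340 | A₂..A₅: k=2: 0+408+18·10·3=948; k=3: 1440+168+18·8·3=2040; k=4: 1820+0+18·7·3=2198 → min 948.
Length 5: A₁..A₅: k=1: 0+948+20·18·3=2028; k=2: 3600+408+20·10·3=4608; k=3: 4320+168+20·8·3=4968; k=4: 4340+0+20·7·3=4760 → min 2028.
Optimal order: (A₁·(A₂·(A₃·(A₄·A₅)))) with cost 2028.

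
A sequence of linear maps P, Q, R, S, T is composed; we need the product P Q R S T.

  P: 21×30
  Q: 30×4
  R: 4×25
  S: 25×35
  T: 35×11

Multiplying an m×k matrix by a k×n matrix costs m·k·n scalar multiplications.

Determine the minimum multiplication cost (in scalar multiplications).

Adjacent pairs: PQ = 21·30·4 = 2520; QR = 30·4·25 = 3000; RS = 4·25·35 = 3500; ST = 25·35·11 = 9625.
Length 3: P..R: k=1: 0+3000+21·30·25=18750; k=2: 2520+0+21·4·25=4620 → min 4620 | Q..S: k=2: 0+3500+30·4·35=7700; k=3: 3000+0+30·25·35=29250 → min 7700 | R..T: k=3: 0+9625+4·25·11=10725; k=4: 3500+0+4·35·11=5040 → min 5040.
Length 4: P..S: k=1: 0+7700+21·30·35=29750; k=2: 2520+3500+21·4·35=8960; k=3: 4620+0+21·25·35=22995 → min 8960 | Q..T: k=2: 0+5040+30·4·11=6360; k=3: 3000+9625+30·25·11=20875; k=4: 7700+0+30·35·11=19250 → min 6360.
Length 5: P..T: k=1: 0+6360+21·30·11=13290; k=2: 2520+5040+21·4·11=8484; k=3: 4620+9625+21·25·11=20020; k=4: 8960+0+21·35·11=17045 → min 8484.
Optimal order: ((P Q) ((R S) T)) with cost 8484.

8484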